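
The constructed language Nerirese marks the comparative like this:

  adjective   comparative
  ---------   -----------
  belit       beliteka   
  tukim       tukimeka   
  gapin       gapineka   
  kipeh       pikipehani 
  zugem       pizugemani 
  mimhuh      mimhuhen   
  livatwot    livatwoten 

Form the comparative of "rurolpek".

pirurolpekani

"rurolpek" has last vowel 'e'. The stems whose last vowel is 'e' (kipeh → pikipehani, zugem → pizugemani) add pi- … -ani around the stem.
So rurolpek → pirurolpekani.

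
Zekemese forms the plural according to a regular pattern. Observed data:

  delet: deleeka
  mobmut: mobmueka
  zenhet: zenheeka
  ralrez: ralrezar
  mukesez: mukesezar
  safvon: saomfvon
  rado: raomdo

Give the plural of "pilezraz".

pilezrazar

"pilezraz" ends in -z. The stems ending in -z (ralrez → ralrezar, mukesez → mukesezar) add -ar.
So pilezraz → pilezrazar.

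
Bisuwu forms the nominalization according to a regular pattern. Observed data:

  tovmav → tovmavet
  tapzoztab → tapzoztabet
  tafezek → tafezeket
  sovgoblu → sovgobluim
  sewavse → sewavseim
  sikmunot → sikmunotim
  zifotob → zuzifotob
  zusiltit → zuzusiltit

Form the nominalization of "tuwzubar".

tuwzubaret

tapzoztab and zifotob both end in -b yet inflect differently (tapzoztabet, zuzifotob), so the final letter is not what conditions the rule; the first letter is.
"tuwzubar" begins with t-. The stems beginning with t- (tovmav → tovmavet, tapzoztab → tapzoztabet, tafezek → tafezeket) add -et.
So tuwzubar → tuwzubaret.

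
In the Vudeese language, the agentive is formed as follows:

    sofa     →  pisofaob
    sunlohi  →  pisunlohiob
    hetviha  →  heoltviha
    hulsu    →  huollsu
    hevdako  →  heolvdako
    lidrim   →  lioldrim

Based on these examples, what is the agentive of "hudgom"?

sofa and hetviha both end in -a yet inflect differently (pisofaob, heoltviha), so the final letter is not what conditions the rule; the first letter is.
"hudgom" begins with h-. The stems beginning with h- (hetviha → heoltviha, hulsu → huollsu, hevdako → heolvdako) insert -ol- after the first vowel.
So hudgom → huoldgom.

huoldgom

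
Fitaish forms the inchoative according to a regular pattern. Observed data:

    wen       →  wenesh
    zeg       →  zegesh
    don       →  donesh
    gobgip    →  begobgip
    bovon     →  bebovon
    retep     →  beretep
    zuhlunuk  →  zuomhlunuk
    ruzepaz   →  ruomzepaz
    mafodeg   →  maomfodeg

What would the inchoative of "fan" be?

fanesh

wen and bovon both end in -n yet inflect differently (wenesh, bebovon), so the final letter is not what conditions the rule; the number of vowels is.
"fan" has 1 vowel. The stems with 1 vowel (wen → wenesh, zeg → zegesh, don → donesh) add -esh.
The other patterns: stems with 2 vowels add the prefix be-; stems with 3 vowels insert -om- after the first vowel.
So fan → fanesh.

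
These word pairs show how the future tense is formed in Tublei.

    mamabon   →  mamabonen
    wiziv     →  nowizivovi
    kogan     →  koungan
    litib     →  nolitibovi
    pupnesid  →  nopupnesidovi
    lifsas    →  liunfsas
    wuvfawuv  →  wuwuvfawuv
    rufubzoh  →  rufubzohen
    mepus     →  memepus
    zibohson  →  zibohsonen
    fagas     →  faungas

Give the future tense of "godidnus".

wuvfawuv and wiziv both end in -v yet inflect differently (wuwuvfawuv, nowizivovi), so the final letter is not what conditions the rule; the last vowel is.
"godidnus" has last vowel 'u'. The stems whose last vowel is 'u' (mepus → memepus, wuvfawuv → wuwuvfawuv) repeat the first consonant+vowel as a prefix.
So godidnus → gogodidnus.

gogodidnus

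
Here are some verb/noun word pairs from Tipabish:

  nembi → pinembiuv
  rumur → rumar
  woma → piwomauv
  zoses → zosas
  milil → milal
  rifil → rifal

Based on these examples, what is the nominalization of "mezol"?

mezal

nembi and rifil both have last vowel 'i' yet inflect differently (pinembiuv, rifal), so the last vowel is not what conditions the rule; whether the stem ends in a vowel or a consonant is.
"mezol" ends in a consonant. The stems ending in a consonant (zoses → zosas, rifil → rifal, milil → milal) change the last vowel to 'a'.
So mezol → mezal.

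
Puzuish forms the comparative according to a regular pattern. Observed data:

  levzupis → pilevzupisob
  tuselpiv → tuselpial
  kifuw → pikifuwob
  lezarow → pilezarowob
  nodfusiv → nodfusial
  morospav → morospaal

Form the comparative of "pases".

"pases" ends in -s. The one such stem in the data (levzupis → pilevzupisob) adds pi- … -ob around the stem, so the same rule applies.
The other pattern: stems ending in -v drop the final letter and add -al.
So pases → pipasesob.

pipasesob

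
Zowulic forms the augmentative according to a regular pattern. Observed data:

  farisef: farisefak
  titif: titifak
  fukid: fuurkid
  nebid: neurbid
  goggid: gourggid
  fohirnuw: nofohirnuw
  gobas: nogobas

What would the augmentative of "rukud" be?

titif and fukid both have last vowel 'i' yet inflect differently (titifak, fuurkid), so the last vowel is not what conditions the rule; the final letter is.
"rukud" ends in -d. The stems ending in -d (fukid → fuurkid, nebid → neurbid, goggid → gourggid) insert -ur- after the first vowel.
The other patterns: stems ending in -f add -ak; stems ending in -s or -w add the prefix no-.
So rukud → ruurkud.

ruurkud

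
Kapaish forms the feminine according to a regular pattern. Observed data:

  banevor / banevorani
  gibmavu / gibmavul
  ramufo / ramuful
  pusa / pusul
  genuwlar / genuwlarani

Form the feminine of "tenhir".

tenhirani

banevor and ramufo both have last vowel 'o' yet inflect differently (banevorani, ramuful), so the last vowel is not what conditions the rule; whether the stem ends in a vowel or a consonant is.
"tenhir" ends in a consonant. The stems ending in a consonant (banevor → banevorani, genuwlar → genuwlarani) add -ani.
The other pattern: stems ending in a vowel drop the final letter and add -ul.
So tenhir → tenhirani.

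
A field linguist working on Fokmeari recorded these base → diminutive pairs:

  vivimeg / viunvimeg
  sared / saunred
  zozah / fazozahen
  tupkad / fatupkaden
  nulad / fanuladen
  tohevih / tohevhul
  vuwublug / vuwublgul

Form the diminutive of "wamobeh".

waunmobeh

sared and tupkad both end in -d yet inflect differently (saunred, fatupkaden), so the final letter is not what conditions the rule; the last vowel is.
"wamobeh" has last vowel 'e'. The stems whose last vowel is 'e' (vivimeg → viunvimeg, sared → saunred) insert -un- after the first vowel.
So wamobeh → waunmobeh.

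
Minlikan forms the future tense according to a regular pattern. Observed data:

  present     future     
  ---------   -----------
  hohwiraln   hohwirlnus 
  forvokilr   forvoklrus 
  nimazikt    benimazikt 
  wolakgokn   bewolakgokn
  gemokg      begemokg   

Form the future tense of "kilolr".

hohwiraln and wolakgokn both end in -n yet inflect differently (hohwirlnus, bewolakgokn), so the final letter is not what conditions the rule; the second-to-last letter is.
"kilolr" has second-to-last letter 'l'. The stems whose second-to-last letter is 'l' (hohwiraln → hohwirlnus, forvokilr → forvoklrus) delete the last vowel and add -us.
The other pattern: stems whose second-to-last letter is 'k' add the prefix be-.
So kilolr → killrus.

killrus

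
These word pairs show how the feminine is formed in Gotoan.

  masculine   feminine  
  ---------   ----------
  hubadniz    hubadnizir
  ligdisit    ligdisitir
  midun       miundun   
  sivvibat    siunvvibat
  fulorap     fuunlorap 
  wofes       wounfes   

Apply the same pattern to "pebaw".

ligdisit and sivvibat both end in -t yet inflect differently (ligdisitir, siunvvibat), so the final letter is not what conditions the rule; the last vowel is.
"pebaw" has last vowel 'a'. The stems whose last vowel is 'a' (sivvibat → siunvvibat, fulorap → fuunlorap) insert -un- after the first vowel.
So pebaw → peunbaw.

peunbaw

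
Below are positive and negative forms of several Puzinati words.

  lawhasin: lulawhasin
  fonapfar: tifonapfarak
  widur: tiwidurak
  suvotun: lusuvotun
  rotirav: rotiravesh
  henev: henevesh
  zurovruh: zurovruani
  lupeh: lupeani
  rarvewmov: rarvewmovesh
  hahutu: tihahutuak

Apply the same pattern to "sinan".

lusinan

suvotun and zurovruh both have last vowel 'u' yet inflect differently (lusuvotun, zurovruani), so the last vowel is not what conditions the rule; the final letter is.
"sinan" ends in -n. The stems ending in -n (lawhasin → lulawhasin, suvotun → lusuvotun) add the prefix lu-.
The other patterns: stems ending in -v add -esh; stems ending in -h drop the final letter and add -ani; stems ending in -r or -u add ti- … -ak around the stem.
So sinan → lusinan.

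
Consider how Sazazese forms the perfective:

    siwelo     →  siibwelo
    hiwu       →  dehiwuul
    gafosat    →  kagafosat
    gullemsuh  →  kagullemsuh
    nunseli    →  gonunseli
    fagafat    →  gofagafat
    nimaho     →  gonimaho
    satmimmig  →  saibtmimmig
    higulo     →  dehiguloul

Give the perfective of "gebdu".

higulo and siwelo both end in -o yet inflect differently (dehiguloul, siibwelo), so the final letter is not what conditions the rule; the first letter is.
"gebdu" begins with g-. The stems beginning with g- (gullemsuh → kagullemsuh, gafosat → kagafosat) add the prefix ka-.
The other patterns: stems beginning with h- add de- … -ul around the stem; stems beginning with s- insert -ib- after the first vowel; stems beginning with f- or n- add the prefix go-.
So gebdu → kagebdu.

kagebdu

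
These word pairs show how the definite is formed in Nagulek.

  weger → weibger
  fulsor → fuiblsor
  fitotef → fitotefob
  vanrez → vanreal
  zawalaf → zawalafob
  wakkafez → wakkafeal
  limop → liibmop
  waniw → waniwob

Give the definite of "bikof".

vanrez and fitotef both have last vowel 'e' yet inflect differently (vanreal, fitotefob), so the last vowel is not what conditions the rule; the final letter is.
"bikof" ends in -f. The stems ending in -f (zawalaf → zawalafob, fitotef → fitotefob) add -ob.
So bikof → bikofob.

bikofob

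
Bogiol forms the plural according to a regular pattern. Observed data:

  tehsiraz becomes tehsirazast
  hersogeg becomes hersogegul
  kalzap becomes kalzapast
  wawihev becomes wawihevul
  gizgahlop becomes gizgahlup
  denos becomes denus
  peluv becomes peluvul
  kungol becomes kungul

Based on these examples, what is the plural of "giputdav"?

giputdavast

kalzap and gizgahlop both end in -p yet inflect differently (kalzapast, gizgahlup), so the final letter is not what conditions the rule; the last vowel is.
"giputdav" has last vowel 'a'. The stems whose last vowel is 'a' (kalzap → kalzapast, tehsiraz → tehsirazast) add -ast.
The other patterns: stems whose last vowel is 'o' change the last vowel to 'u'; stems whose last vowel is 'e' or 'u' add -ul.
So giputdav → giputdavast.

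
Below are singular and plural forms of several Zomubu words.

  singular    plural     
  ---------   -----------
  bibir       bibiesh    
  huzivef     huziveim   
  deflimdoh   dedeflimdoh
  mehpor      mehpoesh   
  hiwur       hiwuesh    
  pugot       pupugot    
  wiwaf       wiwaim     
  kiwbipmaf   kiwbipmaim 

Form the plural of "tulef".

tuleim

"tulef" ends in -f. The stems ending in -f (huzivef → huziveim, kiwbipmaf → kiwbipmaim, wiwaf → wiwaim) drop the final letter and add -im.
The other patterns: stems ending in -r drop the final letter and add -esh; stems ending in -h or -t repeat the first consonant+vowel as a prefix.
So tulef → tuleim.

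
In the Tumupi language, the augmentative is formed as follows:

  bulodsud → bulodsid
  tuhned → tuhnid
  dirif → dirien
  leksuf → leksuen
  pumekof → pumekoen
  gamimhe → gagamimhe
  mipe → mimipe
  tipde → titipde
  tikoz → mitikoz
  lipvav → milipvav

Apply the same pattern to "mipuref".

bulodsud and leksuf both have last vowel 'u' yet inflect differently (bulodsid, leksuen), so the last vowel is not what conditions the rule; the final letter is.
"mipuref" ends in -f. The stems ending in -f (dirif → dirien, leksuf → leksuen, pumekof → pumekoen) drop the final letter and add -en.
The other patterns: stems ending in -d change the last vowel to 'i'; stems ending in -e repeat the first consonant+vowel as a prefix; stems ending in -v or -z add the prefix mi-.
So mipuref → mipureen.

mipureen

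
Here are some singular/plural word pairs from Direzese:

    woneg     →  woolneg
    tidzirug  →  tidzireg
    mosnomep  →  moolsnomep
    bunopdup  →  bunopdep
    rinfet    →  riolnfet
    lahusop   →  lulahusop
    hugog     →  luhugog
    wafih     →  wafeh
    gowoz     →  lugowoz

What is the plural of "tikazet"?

lahusop and mosnomep both end in -p yet inflect differently (lulahusop, moolsnomep), so the final letter is not what conditions the rule; the last vowel is.
"tikazet" has last vowel 'e'. The stems whose last vowel is 'e' (mosnomep → moolsnomep, woneg → woolneg, rinfet → riolnfet) insert -ol- after the first vowel.
So tikazet → tiolkazet.

tiolkazet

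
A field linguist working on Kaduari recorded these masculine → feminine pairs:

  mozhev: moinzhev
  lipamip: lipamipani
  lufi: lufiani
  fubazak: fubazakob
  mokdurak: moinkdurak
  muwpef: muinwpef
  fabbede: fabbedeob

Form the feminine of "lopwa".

lopwaani

mokdurak and fubazak both end in -k yet inflect differently (moinkdurak, fubazakob), so the final letter is not what conditions the rule; the first letter is.
"lopwa" begins with l-. The stems beginning with l- (lipamip → lipamipani, lufi → lufiani) add -ani.
So lopwa → lopwaani.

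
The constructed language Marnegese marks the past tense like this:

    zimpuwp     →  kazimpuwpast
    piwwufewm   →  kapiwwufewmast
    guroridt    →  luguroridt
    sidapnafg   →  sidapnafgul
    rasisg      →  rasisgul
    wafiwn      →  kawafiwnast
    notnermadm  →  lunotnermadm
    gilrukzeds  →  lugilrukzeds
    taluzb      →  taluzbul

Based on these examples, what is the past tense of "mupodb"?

lumupodb

piwwufewm and notnermadm both end in -m yet inflect differently (kapiwwufewmast, lunotnermadm), so the final letter is not what conditions the rule; the second-to-last letter is.
"mupodb" has second-to-last letter 'd'. The stems whose second-to-last letter is 'd' (notnermadm → lunotnermadm, gilrukzeds → lugilrukzeds, guroridt → luguroridt) add the prefix lu-.
So mupodb → lumupodb.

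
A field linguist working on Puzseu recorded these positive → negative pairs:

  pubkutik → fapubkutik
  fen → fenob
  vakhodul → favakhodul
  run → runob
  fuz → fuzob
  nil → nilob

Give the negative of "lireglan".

nil and vakhodul both end in -l yet inflect differently (nilob, favakhodul), so the final letter is not what conditions the rule; the number of vowels is.
"lireglan" has 3 vowels. The stems with 3 vowels (pubkutik → fapubkutik, vakhodul → favakhodul) add the prefix fa-.
So lireglan → falireglan.

falireglan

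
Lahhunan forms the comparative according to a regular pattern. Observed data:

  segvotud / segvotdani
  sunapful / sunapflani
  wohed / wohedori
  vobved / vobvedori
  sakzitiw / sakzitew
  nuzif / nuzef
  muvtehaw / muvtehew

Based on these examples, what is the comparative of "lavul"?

lavlani

"lavul" has last vowel 'u'. The stems whose last vowel is 'u' (segvotud → segvotdani, sunapful → sunapflani) delete the last vowel and add -ani.
The other patterns: stems whose last vowel is 'e' add -ori; stems whose last vowel is 'a' or 'i' change the last vowel to 'e'.
So lavul → lavlani.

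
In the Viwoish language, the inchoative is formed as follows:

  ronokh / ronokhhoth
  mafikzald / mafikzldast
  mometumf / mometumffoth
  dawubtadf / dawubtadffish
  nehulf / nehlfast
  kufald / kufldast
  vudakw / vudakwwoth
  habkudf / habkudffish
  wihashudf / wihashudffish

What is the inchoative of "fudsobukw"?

nehulf and mometumf both end in -f yet inflect differently (nehlfast, mometumffoth), so the final letter is not what conditions the rule; the second-to-last letter is.
"fudsobukw" has second-to-last letter 'k'. The stems whose second-to-last letter is 'k' (vudakw → vudakwwoth, ronokh → ronokhhoth) double the final consonant and add -oth.
So fudsobukw → fudsobukwwoth.

fudsobukwwoth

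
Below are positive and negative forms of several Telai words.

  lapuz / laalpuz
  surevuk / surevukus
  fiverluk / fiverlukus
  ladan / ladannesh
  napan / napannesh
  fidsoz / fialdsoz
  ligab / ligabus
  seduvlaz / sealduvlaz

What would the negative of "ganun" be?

seduvlaz and ladan both have last vowel 'a' yet inflect differently (sealduvlaz, ladannesh), so the last vowel is not what conditions the rule; the final letter is.
"ganun" ends in -n. The stems ending in -n (ladan → ladannesh, napan → napannesh) double the final consonant and add -esh.
The other patterns: stems ending in -z insert -al- after the first vowel; stems ending in -b or -k add -us.
So ganun → ganunnesh.

ganunnesh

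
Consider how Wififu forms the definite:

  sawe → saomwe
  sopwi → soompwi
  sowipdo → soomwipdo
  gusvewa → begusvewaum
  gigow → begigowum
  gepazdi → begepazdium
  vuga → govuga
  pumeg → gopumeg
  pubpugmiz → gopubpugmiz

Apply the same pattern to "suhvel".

suomhvel

sopwi and gepazdi both end in -i yet inflect differently (soompwi, begepazdium), so the final letter is not what conditions the rule; the first letter is.
"suhvel" begins with s-. The stems beginning with s- (sawe → saomwe, sopwi → soompwi, sowipdo → soomwipdo) insert -om- after the first vowel.
The other patterns: stems beginning with g- add be- … -um around the stem; stems beginning with p- or v- add the prefix go-.
So suhvel → suomhvel.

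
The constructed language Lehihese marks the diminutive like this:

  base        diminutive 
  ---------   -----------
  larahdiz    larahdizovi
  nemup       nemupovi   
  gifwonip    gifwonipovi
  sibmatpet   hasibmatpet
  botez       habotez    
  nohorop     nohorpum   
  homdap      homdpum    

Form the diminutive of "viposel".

haviposel

larahdiz and botez both end in -z yet inflect differently (larahdizovi, habotez), so the final letter is not what conditions the rule; the last vowel is.
"viposel" has last vowel 'e'. The stems whose last vowel is 'e' (sibmatpet → hasibmatpet, botez → habotez) add the prefix ha-.
So viposel → haviposel.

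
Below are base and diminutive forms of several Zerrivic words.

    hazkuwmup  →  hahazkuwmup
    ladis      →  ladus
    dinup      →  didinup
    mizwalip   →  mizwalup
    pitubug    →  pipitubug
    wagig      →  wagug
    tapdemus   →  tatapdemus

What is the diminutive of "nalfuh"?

nanalfuh

pitubug and wagig both end in -g yet inflect differently (pipitubug, wagug), so the final letter is not what conditions the rule; the last vowel is.
"nalfuh" has last vowel 'u'. The stems whose last vowel is 'u' (tapdemus → tatapdemus, pitubug → pipitubug, hazkuwmup → hahazkuwmup) repeat the first consonant+vowel as a prefix.
The other pattern: stems whose last vowel is 'i' change the last vowel to 'u'.
So nalfuh → nanalfuh.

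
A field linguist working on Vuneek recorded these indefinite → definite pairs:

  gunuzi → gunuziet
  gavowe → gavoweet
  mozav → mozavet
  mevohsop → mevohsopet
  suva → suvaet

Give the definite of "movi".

Every pair shown (gunuzi → gunuziet, gavowe → gavoweet, mozav → mozavet, …) follows the same rule: add -et.
So movi → moviet.

moviet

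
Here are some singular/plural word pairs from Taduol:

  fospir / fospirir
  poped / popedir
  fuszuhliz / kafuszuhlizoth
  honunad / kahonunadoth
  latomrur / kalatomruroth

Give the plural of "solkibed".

poped and honunad both end in -d yet inflect differently (popedir, kahonunadoth), so the final letter is not what conditions the rule; the number of vowels is.
"solkibed" has 3 vowels. The stems with 3 vowels (fuszuhliz → kafuszuhlizoth, honunad → kahonunadoth, latomrur → kalatomruroth) add ka- … -oth around the stem.
The other pattern: stems with 2 vowels add -ir.
So solkibed → kasolkibedoth.

kasolkibedoth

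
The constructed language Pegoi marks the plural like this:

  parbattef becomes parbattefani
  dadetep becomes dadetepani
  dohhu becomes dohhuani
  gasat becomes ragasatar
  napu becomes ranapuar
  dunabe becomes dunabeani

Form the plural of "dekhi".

napu and dohhu both end in -u yet inflect differently (ranapuar, dohhuani), so the final letter is not what conditions the rule; the first letter is.
"dekhi" begins with d-. The stems beginning with d- (dohhu → dohhuani, dadetep → dadetepani, dunabe → dunabeani) add -ani.
The other pattern: stems beginning with g- or n- add ra- … -ar around the stem.
So dekhi → dekhiani.

dekhiani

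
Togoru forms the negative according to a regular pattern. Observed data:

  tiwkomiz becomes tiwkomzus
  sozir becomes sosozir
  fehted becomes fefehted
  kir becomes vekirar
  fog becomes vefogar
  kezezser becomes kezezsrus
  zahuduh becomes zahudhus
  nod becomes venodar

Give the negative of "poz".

"poz" has 1 vowel. The stems with 1 vowel (nod → venodar, fog → vefogar, kir → vekirar) add ve- … -ar around the stem.
The other patterns: stems with 2 vowels repeat the first consonant+vowel as a prefix; stems with 3 vowels delete the last vowel and add -us.
So poz → vepozar.

vepozar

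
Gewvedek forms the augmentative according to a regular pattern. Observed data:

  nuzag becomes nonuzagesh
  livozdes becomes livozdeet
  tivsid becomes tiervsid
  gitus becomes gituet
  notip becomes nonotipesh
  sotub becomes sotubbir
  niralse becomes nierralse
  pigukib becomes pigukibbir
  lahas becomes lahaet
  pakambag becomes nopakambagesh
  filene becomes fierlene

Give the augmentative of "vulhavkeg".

novulhavkegesh

"vulhavkeg" ends in -g. The stems ending in -g (nuzag → nonuzagesh, pakambag → nopakambagesh) add no- … -esh around the stem.
The other patterns: stems ending in -s drop the final letter and add -et; stems ending in -b double the final consonant and add -ir; stems ending in -d or -e insert -er- after the first vowel.
So vulhavkeg → novulhavkegesh.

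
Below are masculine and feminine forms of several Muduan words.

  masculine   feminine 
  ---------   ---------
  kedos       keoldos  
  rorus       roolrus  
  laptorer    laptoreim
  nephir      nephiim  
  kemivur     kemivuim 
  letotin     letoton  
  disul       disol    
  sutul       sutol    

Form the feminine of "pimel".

rorus and kemivur both have last vowel 'u' yet inflect differently (roolrus, kemivuim), so the last vowel is not what conditions the rule; the final letter is.
"pimel" ends in -l. The stems ending in -l (disul → disol, sutul → sutol) change the last vowel to 'o'.
So pimel → pimol.

pimol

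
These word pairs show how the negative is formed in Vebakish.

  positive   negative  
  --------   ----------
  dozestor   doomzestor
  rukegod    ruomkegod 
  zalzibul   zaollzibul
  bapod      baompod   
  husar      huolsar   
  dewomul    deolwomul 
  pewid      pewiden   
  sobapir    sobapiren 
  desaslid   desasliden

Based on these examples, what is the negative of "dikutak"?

diolkutak

"dikutak" has last vowel 'a'. The one such stem in the data (husar → huolsar) inserts -ol- after the first vowel (as do dewomul, zalzibul), so the same rule applies.
The other patterns: stems whose last vowel is 'o' insert -om- after the first vowel; stems whose last vowel is 'i' add -en.
So dikutak → diolkutak.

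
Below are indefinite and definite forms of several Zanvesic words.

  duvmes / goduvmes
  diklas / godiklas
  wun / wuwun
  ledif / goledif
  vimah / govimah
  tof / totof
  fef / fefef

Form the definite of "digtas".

fef and ledif both end in -f yet inflect differently (fefef, goledif), so the final letter is not what conditions the rule; the number of vowels is.
"digtas" has 2 vowels. The stems with 2 vowels (ledif → goledif, vimah → govimah, duvmes → goduvmes) add the prefix go-.
The other pattern: stems with 1 vowel repeat the first consonant+vowel as a prefix.
So digtas → godigtas.

godigtas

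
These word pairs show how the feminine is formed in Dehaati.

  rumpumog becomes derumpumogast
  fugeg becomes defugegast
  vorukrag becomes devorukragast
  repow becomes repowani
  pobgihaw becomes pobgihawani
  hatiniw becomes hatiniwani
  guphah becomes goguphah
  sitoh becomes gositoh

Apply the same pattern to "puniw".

puniwani

rumpumog and repow both have last vowel 'o' yet inflect differently (derumpumogast, repowani), so the last vowel is not what conditions the rule; the final letter is.
"puniw" ends in -w. The stems ending in -w (repow → repowani, pobgihaw → pobgihawani, hatiniw → hatiniwani) add -ani.
The other patterns: stems ending in -g add de- … -ast around the stem; stems ending in -h add the prefix go-.
So puniw → puniwani.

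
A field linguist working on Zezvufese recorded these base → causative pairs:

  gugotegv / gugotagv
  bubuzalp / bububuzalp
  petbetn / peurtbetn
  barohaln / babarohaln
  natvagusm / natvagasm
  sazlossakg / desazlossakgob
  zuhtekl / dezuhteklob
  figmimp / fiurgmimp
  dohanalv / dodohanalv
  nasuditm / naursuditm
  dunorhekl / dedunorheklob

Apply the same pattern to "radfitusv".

gugotegv and dohanalv both end in -v yet inflect differently (gugotagv, dodohanalv), so the final letter is not what conditions the rule; the second-to-last letter is.
"radfitusv" has second-to-last letter 's'. The one such stem in the data (natvagusm → natvagasm) changes the last vowel to 'a' (as does gugotegv), so the same rule applies.
So radfitusv → radfitasv.

radfitasv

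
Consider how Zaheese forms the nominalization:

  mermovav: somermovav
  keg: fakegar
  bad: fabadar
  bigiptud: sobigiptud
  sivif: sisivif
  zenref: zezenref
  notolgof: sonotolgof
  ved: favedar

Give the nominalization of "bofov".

bobofov

"bofov" has 2 vowels. The stems with 2 vowels (sivif → sisivif, zenref → zezenref) repeat the first consonant+vowel as a prefix.
The other patterns: stems with 1 vowel add fa- … -ar around the stem; stems with 3 vowels add the prefix so-.
So bofov → bobofov.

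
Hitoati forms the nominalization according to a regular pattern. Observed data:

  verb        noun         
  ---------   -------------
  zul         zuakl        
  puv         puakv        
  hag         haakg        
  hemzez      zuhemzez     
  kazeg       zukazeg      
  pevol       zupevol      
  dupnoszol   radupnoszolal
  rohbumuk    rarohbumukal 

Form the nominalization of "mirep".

zumirep

"mirep" has 2 vowels. The stems with 2 vowels (hemzez → zuhemzez, kazeg → zukazeg, pevol → zupevol) add the prefix zu-.
The other patterns: stems with 1 vowel insert -ak- after the first vowel; stems with 3 vowels add ra- … -al around the stem.
So mirep → zumirep.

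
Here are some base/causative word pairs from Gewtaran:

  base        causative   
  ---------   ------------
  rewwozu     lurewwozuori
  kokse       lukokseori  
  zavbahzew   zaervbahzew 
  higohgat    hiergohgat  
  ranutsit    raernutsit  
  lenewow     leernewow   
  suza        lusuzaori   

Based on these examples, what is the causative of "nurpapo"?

lunurpapoori

suza and higohgat both have last vowel 'a' yet inflect differently (lusuzaori, hiergohgat), so the last vowel is not what conditions the rule; whether the stem ends in a vowel or a consonant is.
"nurpapo" ends in a vowel. The stems ending in a vowel (suza → lusuzaori, rewwozu → lurewwozuori, kokse → lukokseori) add lu- … -ori around the stem.
So nurpapo → lunurpapoori.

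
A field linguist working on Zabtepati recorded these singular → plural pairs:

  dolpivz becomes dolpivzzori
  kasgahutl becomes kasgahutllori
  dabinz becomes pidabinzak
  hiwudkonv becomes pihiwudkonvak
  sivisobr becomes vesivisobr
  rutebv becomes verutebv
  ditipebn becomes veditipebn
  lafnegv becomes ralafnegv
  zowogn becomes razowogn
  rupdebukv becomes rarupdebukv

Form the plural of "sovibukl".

rasovibukl

"sovibukl" has second-to-last letter 'k'. The one such stem in the data (rupdebukv → rarupdebukv) adds the prefix ra-, so the same rule applies.
So sovibukl → rasovibukl.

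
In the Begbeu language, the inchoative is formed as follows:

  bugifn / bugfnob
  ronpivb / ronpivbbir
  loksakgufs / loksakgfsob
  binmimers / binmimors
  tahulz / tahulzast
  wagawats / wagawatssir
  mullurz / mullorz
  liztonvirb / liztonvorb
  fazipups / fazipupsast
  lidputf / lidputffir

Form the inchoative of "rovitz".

rovitzzir

binmimers and wagawats both end in -s yet inflect differently (binmimors, wagawatssir), so the final letter is not what conditions the rule; the second-to-last letter is.
"rovitz" has second-to-last letter 't'. The stems whose second-to-last letter is 't' (wagawats → wagawatssir, lidputf → lidputffir) double the final consonant and add -ir.
The other patterns: stems whose second-to-last letter is 'r' change the last vowel to 'o'; stems whose second-to-last letter is 'l' or 'p' add -ast; stems whose second-to-last letter is 'f' delete the last vowel and add -ob.
So rovitz → rovitzzir.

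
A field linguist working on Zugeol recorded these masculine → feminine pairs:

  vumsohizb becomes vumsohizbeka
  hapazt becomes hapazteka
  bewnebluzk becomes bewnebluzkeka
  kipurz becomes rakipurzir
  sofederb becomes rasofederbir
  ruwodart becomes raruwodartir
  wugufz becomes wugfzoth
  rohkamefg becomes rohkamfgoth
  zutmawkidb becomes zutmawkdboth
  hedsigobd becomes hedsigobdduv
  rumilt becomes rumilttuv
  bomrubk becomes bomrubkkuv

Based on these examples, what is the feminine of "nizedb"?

vumsohizb and sofederb both end in -b yet inflect differently (vumsohizbeka, rasofederbir), so the final letter is not what conditions the rule; the second-to-last letter is.
"nizedb" has second-to-last letter 'd'. The one such stem in the data (zutmawkidb → zutmawkdboth) deletes the last vowel and adds -oth (as do wugufz, rohkamefg), so the same rule applies.
So nizedb → nizdboth.

nizdboth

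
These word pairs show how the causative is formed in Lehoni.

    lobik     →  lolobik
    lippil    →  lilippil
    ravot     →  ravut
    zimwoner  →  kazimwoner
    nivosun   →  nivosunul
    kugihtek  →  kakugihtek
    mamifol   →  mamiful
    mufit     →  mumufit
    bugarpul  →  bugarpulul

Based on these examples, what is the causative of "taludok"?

kugihtek and lobik both end in -k yet inflect differently (kakugihtek, lolobik), so the final letter is not what conditions the rule; the last vowel is.
"taludok" has last vowel 'o'. The stems whose last vowel is 'o' (mamifol → mamiful, ravot → ravut) change the last vowel to 'u'.
The other patterns: stems whose last vowel is 'e' add the prefix ka-; stems whose last vowel is 'i' repeat the first consonant+vowel as a prefix; stems whose last vowel is 'u' add -ul.
So taludok → taluduk.

taluduk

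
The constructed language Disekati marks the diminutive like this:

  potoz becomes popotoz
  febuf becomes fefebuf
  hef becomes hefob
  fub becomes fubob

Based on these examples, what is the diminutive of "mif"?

mifob

febuf and hef both end in -f yet inflect differently (fefebuf, hefob), so the final letter is not what conditions the rule; the number of vowels is.
"mif" has 1 vowel. The stems with 1 vowel (hef → hefob, fub → fubob) add -ob.
The other pattern: stems with 2 vowels repeat the first consonant+vowel as a prefix.
So mif → mifob.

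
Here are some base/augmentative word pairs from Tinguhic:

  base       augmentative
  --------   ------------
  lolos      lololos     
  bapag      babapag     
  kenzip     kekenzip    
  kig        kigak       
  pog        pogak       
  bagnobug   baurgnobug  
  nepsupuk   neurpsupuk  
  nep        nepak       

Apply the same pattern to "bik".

bikak

nep and kenzip both end in -p yet inflect differently (nepak, kekenzip), so the final letter is not what conditions the rule; the number of vowels is.
"bik" has 1 vowel. The stems with 1 vowel (pog → pogak, kig → kigak, nep → nepak) add -ak.
The other patterns: stems with 2 vowels repeat the first consonant+vowel as a prefix; stems with 3 vowels insert -ur- after the first vowel.
So bik → bikak.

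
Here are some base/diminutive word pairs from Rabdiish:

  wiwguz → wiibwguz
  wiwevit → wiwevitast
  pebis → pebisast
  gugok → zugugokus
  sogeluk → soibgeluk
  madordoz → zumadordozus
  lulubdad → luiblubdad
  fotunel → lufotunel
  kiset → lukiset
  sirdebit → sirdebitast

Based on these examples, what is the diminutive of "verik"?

verikast

wiwevit and kiset both end in -t yet inflect differently (wiwevitast, lukiset), so the final letter is not what conditions the rule; the last vowel is.
"verik" has last vowel 'i'. The stems whose last vowel is 'i' (wiwevit → wiwevitast, pebis → pebisast, sirdebit → sirdebitast) add -ast.
So verik → verikast.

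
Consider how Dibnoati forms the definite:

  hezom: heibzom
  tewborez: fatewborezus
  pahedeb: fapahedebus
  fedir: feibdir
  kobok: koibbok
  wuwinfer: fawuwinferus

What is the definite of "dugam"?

"dugam" has 2 vowels. The stems with 2 vowels (fedir → feibdir, kobok → koibbok, hezom → heibzom) insert -ib- after the first vowel.
The other pattern: stems with 3 vowels add fa- … -us around the stem.
So dugam → duibgam.

duibgam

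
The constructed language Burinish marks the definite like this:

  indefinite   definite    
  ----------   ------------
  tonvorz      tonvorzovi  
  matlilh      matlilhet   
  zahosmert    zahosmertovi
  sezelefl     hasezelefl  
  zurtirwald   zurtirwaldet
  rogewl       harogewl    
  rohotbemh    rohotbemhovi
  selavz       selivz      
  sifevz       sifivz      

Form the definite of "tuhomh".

tuhomhovi

"tuhomh" has second-to-last letter 'm'. The one such stem in the data (rohotbemh → rohotbemhovi) adds -ovi, so the same rule applies.
So tuhomh → tuhomhovi.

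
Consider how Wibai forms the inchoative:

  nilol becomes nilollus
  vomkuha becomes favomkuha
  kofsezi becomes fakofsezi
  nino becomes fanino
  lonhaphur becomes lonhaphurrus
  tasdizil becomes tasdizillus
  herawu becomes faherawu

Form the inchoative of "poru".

tasdizil and kofsezi both have last vowel 'i' yet inflect differently (tasdizillus, fakofsezi), so the last vowel is not what conditions the rule; whether the stem ends in a vowel or a consonant is.
"poru" ends in a vowel. The stems ending in a vowel (kofsezi → fakofsezi, nino → fanino, vomkuha → favomkuha) add the prefix fa-.
The other pattern: stems ending in a consonant double the final consonant and add -us.
So poru → faporu.

faporu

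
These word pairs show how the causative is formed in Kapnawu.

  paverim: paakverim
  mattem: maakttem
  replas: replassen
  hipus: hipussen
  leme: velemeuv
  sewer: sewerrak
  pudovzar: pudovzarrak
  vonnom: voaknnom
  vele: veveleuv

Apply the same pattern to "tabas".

tabassen

mattem and vele both have last vowel 'e' yet inflect differently (maakttem, veveleuv), so the last vowel is not what conditions the rule; the final letter is.
"tabas" ends in -s. The stems ending in -s (replas → replassen, hipus → hipussen) double the final consonant and add -en.
So tabas → tabassen.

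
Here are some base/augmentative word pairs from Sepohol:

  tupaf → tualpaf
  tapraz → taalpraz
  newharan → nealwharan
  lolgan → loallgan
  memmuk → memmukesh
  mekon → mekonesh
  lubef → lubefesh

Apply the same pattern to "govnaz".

goalvnaz

newharan and mekon both end in -n yet inflect differently (nealwharan, mekonesh), so the final letter is not what conditions the rule; the last vowel is.
"govnaz" has last vowel 'a'. The stems whose last vowel is 'a' (tupaf → tualpaf, tapraz → taalpraz, newharan → nealwharan) insert -al- after the first vowel.
So govnaz → goalvnaz.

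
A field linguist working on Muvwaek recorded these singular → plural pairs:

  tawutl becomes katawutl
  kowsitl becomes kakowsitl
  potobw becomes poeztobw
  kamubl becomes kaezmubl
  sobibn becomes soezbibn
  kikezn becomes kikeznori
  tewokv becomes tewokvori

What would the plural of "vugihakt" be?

vugihaktori

"vugihakt" has second-to-last letter 'k'. The one such stem in the data (tewokv → tewokvori) adds -ori, so the same rule applies.
The other patterns: stems whose second-to-last letter is 't' add the prefix ka-; stems whose second-to-last letter is 'b' insert -ez- after the first vowel.
So vugihakt → vugihaktori.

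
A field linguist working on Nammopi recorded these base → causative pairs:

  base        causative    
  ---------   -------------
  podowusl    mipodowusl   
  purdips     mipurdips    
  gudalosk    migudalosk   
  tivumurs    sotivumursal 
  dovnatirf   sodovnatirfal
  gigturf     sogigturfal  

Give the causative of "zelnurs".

sozelnursal

tivumurs and purdips both end in -s yet inflect differently (sotivumursal, mipurdips), so the final letter is not what conditions the rule; the second-to-last letter is.
"zelnurs" has second-to-last letter 'r'. The stems whose second-to-last letter is 'r' (tivumurs → sotivumursal, dovnatirf → sodovnatirfal, gigturf → sogigturfal) add so- … -al around the stem.
The other pattern: stems whose second-to-last letter is 'p' or 's' add the prefix mi-.
So zelnurs → sozelnursal.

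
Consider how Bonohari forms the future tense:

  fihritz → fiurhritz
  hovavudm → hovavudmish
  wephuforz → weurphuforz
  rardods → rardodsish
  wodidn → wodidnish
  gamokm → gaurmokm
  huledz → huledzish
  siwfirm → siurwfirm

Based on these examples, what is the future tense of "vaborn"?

huledz and fihritz both end in -z yet inflect differently (huledzish, fiurhritz), so the final letter is not what conditions the rule; the second-to-last letter is.
"vaborn" has second-to-last letter 'r'. The stems whose second-to-last letter is 'r' (wephuforz → weurphuforz, siwfirm → siurwfirm) insert -ur- after the first vowel.
The other pattern: stems whose second-to-last letter is 'd' add -ish.
So vaborn → vaurborn.

vaurborn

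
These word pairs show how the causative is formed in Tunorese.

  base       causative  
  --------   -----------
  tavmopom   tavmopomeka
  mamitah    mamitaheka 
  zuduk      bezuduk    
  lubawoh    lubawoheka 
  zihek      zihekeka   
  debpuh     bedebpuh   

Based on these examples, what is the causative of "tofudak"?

debpuh and lubawoh both end in -h yet inflect differently (bedebpuh, lubawoheka), so the final letter is not what conditions the rule; the last vowel is.
"tofudak" has last vowel 'a'. The one such stem in the data (mamitah → mamitaheka) adds -eka, so the same rule applies.
The other pattern: stems whose last vowel is 'u' add the prefix be-.
So tofudak → tofudakeka.

tofudakeka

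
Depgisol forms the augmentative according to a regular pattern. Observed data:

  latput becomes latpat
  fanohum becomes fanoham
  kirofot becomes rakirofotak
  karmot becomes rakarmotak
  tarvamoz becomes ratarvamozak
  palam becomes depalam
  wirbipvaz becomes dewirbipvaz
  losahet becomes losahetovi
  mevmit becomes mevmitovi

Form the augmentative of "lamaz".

"lamaz" has last vowel 'a'. The stems whose last vowel is 'a' (palam → depalam, wirbipvaz → dewirbipvaz) add the prefix de-.
The other patterns: stems whose last vowel is 'u' change the last vowel to 'a'; stems whose last vowel is 'o' add ra- … -ak around the stem; stems whose last vowel is 'e' or 'i' add -ovi.
So lamaz → delamaz.

delamaz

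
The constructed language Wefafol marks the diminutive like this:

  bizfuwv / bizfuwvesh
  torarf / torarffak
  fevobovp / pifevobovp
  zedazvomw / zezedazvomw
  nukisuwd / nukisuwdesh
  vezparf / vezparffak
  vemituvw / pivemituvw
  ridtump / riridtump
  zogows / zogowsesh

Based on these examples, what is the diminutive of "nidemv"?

fevobovp and ridtump both end in -p yet inflect differently (pifevobovp, riridtump), so the final letter is not what conditions the rule; the second-to-last letter is.
"nidemv" has second-to-last letter 'm'. The stems whose second-to-last letter is 'm' (ridtump → riridtump, zedazvomw → zezedazvomw) repeat the first consonant+vowel as a prefix.
The other patterns: stems whose second-to-last letter is 'r' double the final consonant and add -ak; stems whose second-to-last letter is 'w' add -esh; stems whose second-to-last letter is 'v' add the prefix pi-.
So nidemv → ninidemv.

ninidemv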